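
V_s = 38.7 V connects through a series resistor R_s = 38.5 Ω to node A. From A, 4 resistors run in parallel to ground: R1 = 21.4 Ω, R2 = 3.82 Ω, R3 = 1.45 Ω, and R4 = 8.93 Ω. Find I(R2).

Equivalent of the parallel group: R_p = 0.9008 Ω.
V_A by voltage divider: V_A = 38.7 × 0.9008/(38.5 + 0.9008) = 0.8848 V.
Branch current I = V_A/R2 = 0.8848/3.82 = 0.2316 A.

I ≈ 0.232 A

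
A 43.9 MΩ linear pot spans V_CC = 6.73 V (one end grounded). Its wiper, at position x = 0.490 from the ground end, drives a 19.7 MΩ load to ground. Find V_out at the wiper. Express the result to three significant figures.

Lower segment x·R_p = 21.51 MΩ; upper segment (1−x)·R_p = 22.39 MΩ.
Lower segment in parallel with the load: 21.51 ‖ 19.7 = 10.28 MΩ.
V_out = 6.73 × 10.28/(22.39 + 10.28) = 2.118 V.

V_out ≈ 2.12 V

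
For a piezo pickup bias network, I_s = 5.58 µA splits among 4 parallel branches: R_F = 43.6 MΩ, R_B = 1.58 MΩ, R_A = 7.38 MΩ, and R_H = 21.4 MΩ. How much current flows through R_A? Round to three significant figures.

Total conductance ΣG = 1/43.6 + 1/1.58 + 1/7.38 + 1/21.4 = 0.8381 (units of 1/MΩ).
By the current-divider rule, I = I_s · G_k/ΣG = 5.58 × 0.1617 = 0.9022 µA.

I ≈ 0.902 µA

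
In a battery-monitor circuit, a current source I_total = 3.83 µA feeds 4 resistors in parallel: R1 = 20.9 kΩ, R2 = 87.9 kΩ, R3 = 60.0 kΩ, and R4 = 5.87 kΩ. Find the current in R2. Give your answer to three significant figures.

I ≈ 0.177 µA

ΣG = 1/20.9 + 1/87.9 + 1/60.0 + 1/5.87 = 0.2462.
Current divider: I(R2) = I_total · G_k/ΣG = 3.83 × (0.01138/0.2462) = 3.83 × 0.04620 = 0.1769 µA.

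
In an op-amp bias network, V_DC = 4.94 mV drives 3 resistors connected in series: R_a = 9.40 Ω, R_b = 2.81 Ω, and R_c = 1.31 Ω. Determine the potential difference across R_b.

V ≈ 1.03 mV

Series total: ΣR = 9.40 + 2.81 + 1.31 = 13.52 Ω.
By the voltage-divider rule, V = 4.94 × 2.810/13.52 = 1.027 mV.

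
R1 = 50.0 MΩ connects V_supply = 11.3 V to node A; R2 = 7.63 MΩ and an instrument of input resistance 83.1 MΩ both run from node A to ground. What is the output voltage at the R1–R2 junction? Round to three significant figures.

V_out ≈ 1.39 V

First combine the lower leg with the load: R2 ‖ R_L = 6.988 MΩ.
Voltage divider with the loaded lower leg: V_out = 11.3 × 6.988/(50.0 + 6.988) = 11.3 × 0.1226 = 1.386 V.
(Unloaded it would be 1.50 V; the load pulls it down.)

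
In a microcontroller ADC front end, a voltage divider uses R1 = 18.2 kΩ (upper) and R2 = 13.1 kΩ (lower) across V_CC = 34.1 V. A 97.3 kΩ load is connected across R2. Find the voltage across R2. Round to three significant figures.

R2 ‖ R_L = (13.1 × 97.3)/(13.1 + 97.3) = 11.55 kΩ.
Then V_out = V_CC · R2'/(R1 + R2') = 34.1 × 11.55/29.75 = 13.24 V.

V_out ≈ 13.2 V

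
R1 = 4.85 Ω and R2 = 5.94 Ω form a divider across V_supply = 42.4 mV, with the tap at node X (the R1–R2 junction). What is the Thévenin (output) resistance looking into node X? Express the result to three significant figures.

Looking into X with the source shorted: R_th = R1·R2/(R1+R2) = 4.850 × 5.94/10.79 = 2.670 Ω.

R_th ≈ 2.67 Ω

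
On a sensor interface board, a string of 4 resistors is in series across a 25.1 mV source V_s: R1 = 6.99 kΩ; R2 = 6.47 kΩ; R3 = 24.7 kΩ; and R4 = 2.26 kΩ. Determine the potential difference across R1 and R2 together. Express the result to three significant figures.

Series total: ΣR = 6.99 + 6.47 + 24.7 + 2.26 = 40.42 kΩ.
R_{R1..R2} = 6.99 + 6.47 = 13.46 kΩ.
V = V_s · R/ΣR = 25.1 × 0.3330 = 8.358 mV.

V ≈ 8.36 mV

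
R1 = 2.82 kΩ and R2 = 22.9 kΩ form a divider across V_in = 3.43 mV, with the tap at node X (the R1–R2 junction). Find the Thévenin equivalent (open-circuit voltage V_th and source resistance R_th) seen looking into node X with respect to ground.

With X open, the divider is unloaded: V_th = 3.43 × 22.9/25.72 = 3.054 mV.
Zeroing V_in shorts the top of R1 to ground, so R_th = R1 ‖ R2 = 2.511 kΩ.

V_th ≈ 3.05 mV, R_th ≈ 2.51 kΩ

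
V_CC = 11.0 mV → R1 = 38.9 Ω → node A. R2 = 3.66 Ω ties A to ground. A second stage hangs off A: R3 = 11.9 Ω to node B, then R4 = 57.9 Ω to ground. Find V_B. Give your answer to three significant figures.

Node A sees R2 in parallel with the series input of stage 2, R3 + R4 = 69.80 Ω.
R2 ‖ (R3+R4) = 3.478 Ω.
First divider: V_A = V_CC · 3.478/(38.9 + 3.478) = 0.9027 mV.
Stage 2 is unloaded, so V_B = V_A · R4/(R3+R4) = 0.9027 × 57.9/69.80 = 0.7488 mV.

V_B ≈ 0.749 mV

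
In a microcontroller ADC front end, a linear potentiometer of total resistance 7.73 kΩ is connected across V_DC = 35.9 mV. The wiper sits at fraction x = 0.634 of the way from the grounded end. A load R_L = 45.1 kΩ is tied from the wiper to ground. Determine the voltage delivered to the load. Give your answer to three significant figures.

Lower segment x·R_p = 4.901 kΩ; upper segment (1−x)·R_p = 2.829 kΩ.
Lower segment in parallel with the load: 4.901 ‖ 45.1 = 4.420 kΩ.
Loaded-divider output: V_out = 35.9 × 0.6097 = 21.89 mV.

V_out ≈ 21.9 mV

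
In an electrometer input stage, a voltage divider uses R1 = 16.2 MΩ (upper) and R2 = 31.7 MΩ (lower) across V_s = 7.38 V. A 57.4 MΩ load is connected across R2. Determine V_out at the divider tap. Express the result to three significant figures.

V_out ≈ 4.12 V

The load sits in parallel with R2, giving an effective lower resistance R2' = R2·R_L/(R2+R_L) = 20.42 MΩ.
Voltage divider with the loaded lower leg: V_out = 7.38 × 20.42/(16.2 + 20.42) = 7.38 × 0.5576 = 4.115 V.
(Unloaded it would be 4.88 V; the load pulls it down.)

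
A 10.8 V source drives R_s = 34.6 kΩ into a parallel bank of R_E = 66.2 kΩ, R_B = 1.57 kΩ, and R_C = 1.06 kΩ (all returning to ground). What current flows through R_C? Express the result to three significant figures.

I ≈ 0.181 mA

Parallel bank: R_p = 1/(1/66.2 + 1/1.57 + 1/1.06) = 0.6268 kΩ.
V_A = 10.8 × 0.6268/35.23 = 0.1922 V.
Branch current I = V_A/R_C = 0.1922/1.06 = 0.1813 mA.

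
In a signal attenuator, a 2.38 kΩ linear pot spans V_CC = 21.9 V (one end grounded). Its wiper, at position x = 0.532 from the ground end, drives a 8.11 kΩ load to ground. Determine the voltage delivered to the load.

V_out ≈ 10.9 V

Lower segment x·R_p = 1.266 kΩ; upper segment (1−x)·R_p = 1.114 kΩ.
R_L loads the lower segment: effective lower R = 1.095 kΩ.
Loaded-divider output: V_out = 21.9 × 0.4958 = 10.86 V.
(Unloaded: V_out = x·V_CC = 11.7 V.)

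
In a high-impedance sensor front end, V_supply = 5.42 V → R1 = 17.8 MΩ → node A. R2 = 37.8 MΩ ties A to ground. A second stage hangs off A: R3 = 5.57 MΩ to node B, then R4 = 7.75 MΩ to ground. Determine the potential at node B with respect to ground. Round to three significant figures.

Node A sees R2 in parallel with the series input of stage 2, R3 + R4 = 13.32 MΩ.
R2 ‖ (R3+R4) = 9.849 MΩ.
V_A = 5.42 × 9.849/(17.8 + 9.849) = 1.931 V.
Then the unloaded second divider: V_B = V_A × R4/(R3+R4) = 1.931 × 0.5818 = 1.123 V.

V_B ≈ 1.12 V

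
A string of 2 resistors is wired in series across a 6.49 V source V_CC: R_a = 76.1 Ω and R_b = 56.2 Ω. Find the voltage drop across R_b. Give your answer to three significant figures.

V ≈ 2.76 V

Total series resistance ΣR = 76.1 + 56.2 = 132.3 Ω.
V = V_CC · R/ΣR = 6.49 × 0.4248 = 2.757 V.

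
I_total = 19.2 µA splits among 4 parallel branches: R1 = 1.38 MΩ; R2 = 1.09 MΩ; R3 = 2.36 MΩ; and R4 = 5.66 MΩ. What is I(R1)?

ΣG = 1/1.38 + 1/1.09 + 1/2.36 + 1/5.66 = 2.242.
Current divider: I(R1) = I_total · G_k/ΣG = 19.2 × (0.7246/2.242) = 19.2 × 0.3231 = 6.204 µA.

I ≈ 6.20 µA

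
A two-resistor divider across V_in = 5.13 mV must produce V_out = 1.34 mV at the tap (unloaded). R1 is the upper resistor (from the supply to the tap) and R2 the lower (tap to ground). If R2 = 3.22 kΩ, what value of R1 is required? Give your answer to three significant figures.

R1 ≈ 9.11 kΩ

V_out/V_in = R2/(R1+R2) = 0.2612.
R1 = R2·(1/k − 1) = 3.22 × 2.828 = 9.107 kΩ.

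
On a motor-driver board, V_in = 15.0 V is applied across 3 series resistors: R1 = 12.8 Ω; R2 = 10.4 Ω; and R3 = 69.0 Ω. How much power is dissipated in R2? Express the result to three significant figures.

The common current is I = 15.0/92.20 = 0.1627 A.
V(R2) = I·R = 1.692 V; P = V·I = 1.692 × 0.1627 = 0.2753 W.

P ≈ 0.275 W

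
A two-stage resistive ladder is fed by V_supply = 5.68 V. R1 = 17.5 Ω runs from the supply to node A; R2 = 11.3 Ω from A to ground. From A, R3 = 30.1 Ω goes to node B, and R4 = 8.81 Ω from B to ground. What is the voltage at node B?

V_B ≈ 0.429 V

Looking into the second stage from A: R3 + R4 = 38.91 Ω appears in parallel with R2.
R2 ‖ (R3+R4) = 8.757 Ω.
First divider: V_A = V_supply · 8.757/(17.5 + 8.757) = 1.894 V.
Stage 2 is unloaded, so V_B = V_A · R4/(R3+R4) = 1.894 × 8.81/38.91 = 0.4289 V.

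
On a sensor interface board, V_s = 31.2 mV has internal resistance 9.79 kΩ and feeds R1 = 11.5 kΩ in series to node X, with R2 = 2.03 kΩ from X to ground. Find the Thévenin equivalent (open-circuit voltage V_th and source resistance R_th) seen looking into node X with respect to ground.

R1' = 9.79 + 11.5 = 21.29 kΩ (source resistance + R1).
With X open, the divider is unloaded: V_th = 31.2 × 2.03/23.32 = 2.716 mV.
Zeroing V_s shorts the top of R1' to ground, so R_th = R1' ‖ R2 = 1.853 kΩ.

V_th ≈ 2.72 mV, R_th ≈ 1.85 kΩ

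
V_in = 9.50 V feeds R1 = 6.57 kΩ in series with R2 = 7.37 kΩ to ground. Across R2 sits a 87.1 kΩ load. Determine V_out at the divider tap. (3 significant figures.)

V_out ≈ 4.83 V

First combine the lower leg with the load: R2 ‖ R_L = 6.795 kΩ.
Then V_out = V_in · R2'/(R1 + R2') = 9.50 × 6.795/13.37 = 4.830 V.
(Unloaded it would be 5.02 V; the load pulls it down.)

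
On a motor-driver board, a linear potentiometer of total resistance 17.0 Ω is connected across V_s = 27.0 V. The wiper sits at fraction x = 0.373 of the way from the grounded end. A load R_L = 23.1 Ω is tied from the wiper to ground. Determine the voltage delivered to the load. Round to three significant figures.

V_out ≈ 8.59 V

The pot divides into 10.66 Ω above the wiper and 6.341 Ω below.
Lower segment in parallel with the load: 6.341 ‖ 23.1 = 4.975 Ω.
Then V_out = V_s · 4.975/(10.66 + 4.975) = 8.592 V.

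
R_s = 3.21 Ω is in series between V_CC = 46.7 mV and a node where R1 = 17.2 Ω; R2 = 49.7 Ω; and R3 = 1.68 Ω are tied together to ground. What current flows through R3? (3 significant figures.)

Combine the parallel branches: R_p = (1/17.2 + 1/49.7 + 1/1.68)⁻¹ = 1.485 Ω.
V_A by voltage divider: V_A = 46.7 × 1.485/(3.21 + 1.485) = 14.77 mV.
Branch current I = V_A/R3 = 14.77/1.68 = 8.791 mA.

I ≈ 8.79 mA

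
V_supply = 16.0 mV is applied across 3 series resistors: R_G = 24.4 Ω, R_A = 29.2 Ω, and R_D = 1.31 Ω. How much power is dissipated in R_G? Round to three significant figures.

P ≈ 2.07 µW

The common current is I = 16.0/54.91 = 0.2914 mA.
V(R_G) = I·R = 7.110 mV; P = V·I = 7.110 × 0.2914 = 2.072 µW.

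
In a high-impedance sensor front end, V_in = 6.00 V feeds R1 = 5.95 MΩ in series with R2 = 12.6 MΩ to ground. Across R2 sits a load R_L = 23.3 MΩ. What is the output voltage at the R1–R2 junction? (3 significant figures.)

R2 ‖ R_L = (12.6 × 23.3)/(12.6 + 23.3) = 8.178 MΩ.
Then V_out = V_in · R2'/(R1 + R2') = 6.00 × 8.178/14.13 = 3.473 V.

V_out ≈ 3.47 V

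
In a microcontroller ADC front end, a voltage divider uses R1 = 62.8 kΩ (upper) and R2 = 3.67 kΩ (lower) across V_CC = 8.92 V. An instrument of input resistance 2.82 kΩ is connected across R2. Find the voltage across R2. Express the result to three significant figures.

V_out ≈ 0.221 V

The load sits in parallel with R2, giving an effective lower resistance R2' = R2·R_L/(R2+R_L) = 1.595 kΩ.
Then V_out = V_CC · R2'/(R1 + R2') = 8.92 × 1.595/64.39 = 0.2209 V.
(Unloaded it would be 0.492 V; the load pulls it down.)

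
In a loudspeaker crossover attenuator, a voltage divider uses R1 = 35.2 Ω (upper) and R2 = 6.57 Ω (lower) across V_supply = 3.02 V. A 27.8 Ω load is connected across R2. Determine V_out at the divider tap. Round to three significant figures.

V_out ≈ 0.396 V

First combine the lower leg with the load: R2 ‖ R_L = 5.314 Ω.
Now apply the divider: V_out = 3.02 × 0.1312 = 0.3961 V.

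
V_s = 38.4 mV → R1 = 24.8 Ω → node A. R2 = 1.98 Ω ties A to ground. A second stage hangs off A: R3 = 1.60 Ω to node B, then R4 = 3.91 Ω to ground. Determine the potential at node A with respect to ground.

The second stage (R3 + R4 = 5.510 Ω) loads node A in parallel with R2.
R2 ‖ (R3+R4) = 1.457 Ω.
First divider: V_A = V_s · 1.457/(24.8 + 1.457) = 2.130 mV.

V_A ≈ 2.13 mV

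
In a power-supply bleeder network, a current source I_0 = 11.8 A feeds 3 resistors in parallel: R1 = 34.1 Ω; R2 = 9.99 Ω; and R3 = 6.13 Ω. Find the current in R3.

Conductances: ΣG = 1/34.1 + 1/9.99 + 1/6.13 = 0.2926 (1/Ω).
By the current-divider rule, I = I_0 · G_k/ΣG = 11.8 × 0.5576 = 6.580 A.

I ≈ 6.58 A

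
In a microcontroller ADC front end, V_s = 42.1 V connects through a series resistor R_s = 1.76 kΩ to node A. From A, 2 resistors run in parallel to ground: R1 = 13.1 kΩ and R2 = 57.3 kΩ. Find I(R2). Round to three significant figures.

Combine the parallel branches: R_p = (1/13.1 + 1/57.3)⁻¹ = 10.66 kΩ.
V_A = 42.1 × 10.66/12.42 = 36.14 V.
Branch current I = V_A/R2 = 36.14/57.3 = 0.6306 mA.

I ≈ 0.631 mA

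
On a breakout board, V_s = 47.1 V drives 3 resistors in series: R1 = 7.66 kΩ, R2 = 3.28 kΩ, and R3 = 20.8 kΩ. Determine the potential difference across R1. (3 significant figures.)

V ≈ 11.4 V

Total series resistance ΣR = 7.66 + 3.28 + 20.8 = 31.74 kΩ.
Voltage divider: V = V_s · (7.660 / 31.74) = 47.1 × 0.2413 = 11.37 V.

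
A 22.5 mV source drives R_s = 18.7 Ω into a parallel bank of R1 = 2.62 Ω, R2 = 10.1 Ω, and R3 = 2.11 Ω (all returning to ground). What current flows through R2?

Equivalent of the parallel group: R_p = 1.048 Ω.
Node voltage V_A = V_supply · R_p/(R_s + R_p) = 22.5 × 0.05305 = 1.194 mV.
Branch current I = V_A/R2 = 1.194/10.1 = 0.1182 mA.

I ≈ 0.118 mA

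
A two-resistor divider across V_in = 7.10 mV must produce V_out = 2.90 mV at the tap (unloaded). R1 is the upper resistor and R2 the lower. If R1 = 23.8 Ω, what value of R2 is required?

The divider ratio is R2/(R1+R2) = 2.90/7.10 = 0.4085.
Rearranging, R2 = R1·k/(1−k) = 23.8 × 0.6905 = 16.43 Ω.

R2 ≈ 16.4 Ω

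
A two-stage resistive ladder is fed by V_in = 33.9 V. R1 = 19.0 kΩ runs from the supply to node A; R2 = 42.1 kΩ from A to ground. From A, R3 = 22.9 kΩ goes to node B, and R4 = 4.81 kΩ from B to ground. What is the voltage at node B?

V_B ≈ 2.75 V

Looking into the second stage from A: R3 + R4 = 27.71 kΩ appears in parallel with R2.
Effective lower resistance at A: R2 ‖ 27.71 = 16.71 kΩ.
First divider: V_A = V_in · 16.71/(19.0 + 16.71) = 15.86 V.
Stage 2 is unloaded, so V_B = V_A · R4/(R3+R4) = 15.86 × 4.81/27.71 = 2.754 V.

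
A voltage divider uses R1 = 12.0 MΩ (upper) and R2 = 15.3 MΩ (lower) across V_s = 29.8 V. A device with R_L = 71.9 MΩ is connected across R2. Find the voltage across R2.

V_out ≈ 15.3 V

First combine the lower leg with the load: R2 ‖ R_L = 12.62 MΩ.
Voltage divider with the loaded lower leg: V_out = 29.8 × 12.62/(12.0 + 12.62) = 29.8 × 0.5125 = 15.27 V.
(Unloaded it would be 16.7 V; the load pulls it down.)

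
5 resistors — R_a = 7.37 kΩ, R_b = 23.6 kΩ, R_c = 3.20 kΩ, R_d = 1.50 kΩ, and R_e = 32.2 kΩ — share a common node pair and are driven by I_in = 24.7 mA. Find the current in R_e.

I ≈ 0.646 mA

Total conductance ΣG = 1/7.37 + 1/23.6 + 1/3.20 + 1/1.50 + 1/32.2 = 1.188 (units of 1/kΩ).
R_e takes the fraction G_k/ΣG = 0.03106/1.188 = 0.02614, so I = 24.7 × 0.02614 = 0.6455 mA.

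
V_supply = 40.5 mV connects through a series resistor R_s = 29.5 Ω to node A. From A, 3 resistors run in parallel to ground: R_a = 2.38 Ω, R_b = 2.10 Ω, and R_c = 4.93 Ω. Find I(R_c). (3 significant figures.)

I ≈ 0.246 mA

Equivalent of the parallel group: R_p = 0.9098 Ω.
Node voltage V_A = V_supply · R_p/(R_s + R_p) = 40.5 × 0.02992 = 1.212 mV.
Branch current I = V_A/R_c = 1.212/4.93 = 0.2458 mA.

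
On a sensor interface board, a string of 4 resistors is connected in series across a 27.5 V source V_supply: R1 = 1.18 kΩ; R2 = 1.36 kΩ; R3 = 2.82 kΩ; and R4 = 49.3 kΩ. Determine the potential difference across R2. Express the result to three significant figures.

V ≈ 0.684 V

Series total: ΣR = 1.18 + 1.36 + 2.82 + 49.3 = 54.66 kΩ.
V = V_supply · R/ΣR = 27.5 × 0.02488 = 0.6842 V.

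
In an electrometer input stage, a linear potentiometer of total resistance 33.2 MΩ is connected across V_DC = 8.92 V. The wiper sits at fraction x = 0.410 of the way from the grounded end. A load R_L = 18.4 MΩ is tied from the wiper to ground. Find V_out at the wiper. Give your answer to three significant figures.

The pot divides into 19.59 MΩ above the wiper and 13.61 MΩ below.
(x·R_p) ‖ R_L = 7.824 MΩ.
Loaded-divider output: V_out = 8.92 × 0.2854 = 2.546 V.
(Unloaded: V_out = x·V_DC = 3.66 V.)

V_out ≈ 2.55 V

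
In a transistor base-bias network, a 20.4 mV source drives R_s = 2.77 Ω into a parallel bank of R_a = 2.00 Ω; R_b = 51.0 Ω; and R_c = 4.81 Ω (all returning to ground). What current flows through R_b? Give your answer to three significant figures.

I ≈ 0.133 mA

Parallel bank: R_p = 1/(1/2.00 + 1/51.0 + 1/4.81) = 1.375 Ω.
Node voltage V_A = V_in · R_p/(R_s + R_p) = 20.4 × 0.3317 = 6.766 mV.
I(R_b) = V_A / R_b = 6.766/51.0 = 0.1327 mA.
(Check via current divider: I_total = 4.922 mA; share G_k/ΣG = 0.02695 → same result.)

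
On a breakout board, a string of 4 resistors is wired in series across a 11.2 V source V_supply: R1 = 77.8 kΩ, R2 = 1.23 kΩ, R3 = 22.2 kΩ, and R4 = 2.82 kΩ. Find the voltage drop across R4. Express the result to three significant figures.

V ≈ 0.304 V

Total series resistance ΣR = 77.8 + 1.23 + 22.2 + 2.82 = 104.0 kΩ.
Voltage divider: V = V_supply · (2.820 / 104.0) = 11.2 × 0.02710 = 0.3035 V.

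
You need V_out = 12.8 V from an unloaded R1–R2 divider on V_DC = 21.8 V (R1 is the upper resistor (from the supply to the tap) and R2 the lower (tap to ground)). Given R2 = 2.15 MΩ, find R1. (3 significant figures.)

R1 ≈ 1.51 MΩ

Required fraction k = V_out/V_DC = 0.5872.
So R1 = R2 · (V_DC/V_out − 1) = 2.15 × (21.8/12.8 − 1) = 2.15 × 0.7031 = 1.512 MΩ.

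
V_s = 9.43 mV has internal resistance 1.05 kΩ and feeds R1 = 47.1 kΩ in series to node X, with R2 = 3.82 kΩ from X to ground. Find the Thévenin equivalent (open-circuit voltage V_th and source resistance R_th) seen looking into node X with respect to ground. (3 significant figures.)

R1' = 1.05 + 47.1 = 48.15 kΩ (source resistance + R1).
V_th is the unloaded tap voltage: V_s · R2/(R1'+R2) = 9.43 × 0.07350 = 0.6931 mV.
With V_s suppressed (replaced by a short), R_th = R1' ‖ R2 = (48.15 × 3.82)/(48.15 + 3.82) = 3.539 kΩ.

V_th ≈ 0.693 mV, R_th ≈ 3.54 kΩ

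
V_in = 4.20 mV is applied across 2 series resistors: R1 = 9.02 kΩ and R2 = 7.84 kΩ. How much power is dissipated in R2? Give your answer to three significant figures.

Series current I = V_in/ΣR = 4.20/16.86 = 0.2491 µA.
P = I²R = 0.06206 × 7.84 = 0.4865 nW.

P ≈ 0.487 nW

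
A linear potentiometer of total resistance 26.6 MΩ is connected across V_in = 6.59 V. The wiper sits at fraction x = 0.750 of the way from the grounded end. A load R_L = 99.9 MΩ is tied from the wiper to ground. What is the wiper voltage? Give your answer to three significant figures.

The pot divides into 6.650 MΩ above the wiper and 19.95 MΩ below.
(x·R_p) ‖ R_L = 16.63 MΩ.
V_out = 6.59 × 16.63/(6.650 + 16.63) = 4.707 V.

V_out ≈ 4.71 V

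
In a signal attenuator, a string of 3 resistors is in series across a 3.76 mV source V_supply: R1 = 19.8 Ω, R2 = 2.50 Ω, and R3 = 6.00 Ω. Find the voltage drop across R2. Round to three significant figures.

Series total: ΣR = 19.8 + 2.50 + 6.00 = 28.30 Ω.
V = V_supply · R/ΣR = 3.76 × 0.08834 = 0.3322 mV.

V ≈ 0.332 mV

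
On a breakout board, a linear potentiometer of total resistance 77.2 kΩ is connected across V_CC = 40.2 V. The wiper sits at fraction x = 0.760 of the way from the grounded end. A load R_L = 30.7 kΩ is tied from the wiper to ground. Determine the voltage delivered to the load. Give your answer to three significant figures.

V_out ≈ 20.9 V

Split the track: R_lower = x·R_p = 58.67 kΩ, R_upper = (1−x)·R_p = 18.53 kΩ.
Lower segment in parallel with the load: 58.67 ‖ 30.7 = 20.15 kΩ.
Loaded-divider output: V_out = 40.2 × 0.5210 = 20.95 V.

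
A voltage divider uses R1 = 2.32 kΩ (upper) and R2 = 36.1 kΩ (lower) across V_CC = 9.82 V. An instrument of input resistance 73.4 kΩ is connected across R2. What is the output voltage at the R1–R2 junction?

V_out ≈ 8.96 V

R2 ‖ R_L = (36.1 × 73.4)/(36.1 + 73.4) = 24.20 kΩ.
Now apply the divider: V_out = 9.82 × 0.9125 = 8.961 V.
(Unloaded it would be 9.23 V; the load pulls it down.)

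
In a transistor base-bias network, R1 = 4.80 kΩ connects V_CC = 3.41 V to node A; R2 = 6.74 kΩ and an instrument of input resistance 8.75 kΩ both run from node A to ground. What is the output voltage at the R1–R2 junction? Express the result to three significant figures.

The load sits in parallel with R2, giving an effective lower resistance R2' = R2·R_L/(R2+R_L) = 3.807 kΩ.
Then V_out = V_CC · R2'/(R1 + R2') = 3.41 × 3.807/8.607 = 1.508 V.
(Unloaded it would be 1.99 V; the load pulls it down.)

V_out ≈ 1.51 V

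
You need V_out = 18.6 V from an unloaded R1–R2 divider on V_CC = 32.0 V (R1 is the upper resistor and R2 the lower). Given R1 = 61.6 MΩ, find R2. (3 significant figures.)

Required fraction k = V_out/V_CC = 0.5813.
R2 = R1 · 0.5813/(1 − 0.5813) = 85.50 MΩ.

R2 ≈ 85.5 MΩ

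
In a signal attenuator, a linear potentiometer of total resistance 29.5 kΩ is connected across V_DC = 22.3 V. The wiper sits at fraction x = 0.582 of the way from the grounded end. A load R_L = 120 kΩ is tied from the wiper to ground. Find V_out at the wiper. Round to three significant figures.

Lower segment x·R_p = 17.17 kΩ; upper segment (1−x)·R_p = 12.33 kΩ.
Lower segment in parallel with the load: 17.17 ‖ 120 = 15.02 kΩ.
V_out = 22.3 × 15.02/(12.33 + 15.02) = 12.25 V.

V_out ≈ 12.2 V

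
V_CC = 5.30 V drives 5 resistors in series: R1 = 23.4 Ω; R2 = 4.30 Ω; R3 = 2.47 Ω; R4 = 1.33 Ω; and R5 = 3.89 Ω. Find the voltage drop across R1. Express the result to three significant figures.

V ≈ 3.50 V

Total series resistance ΣR = 23.4 + 4.30 + 2.47 + 1.33 + 3.89 = 35.39 Ω.
V = V_CC · R/ΣR = 5.30 × 0.6612 = 3.504 V.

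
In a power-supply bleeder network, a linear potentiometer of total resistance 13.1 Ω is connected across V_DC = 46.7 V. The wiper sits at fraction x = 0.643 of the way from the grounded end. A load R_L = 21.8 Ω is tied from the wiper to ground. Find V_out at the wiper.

V_out ≈ 26.4 V

Lower segment x·R_p = 8.423 Ω; upper segment (1−x)·R_p = 4.677 Ω.
Lower segment in parallel with the load: 8.423 ‖ 21.8 = 6.076 Ω.
Loaded-divider output: V_out = 46.7 × 0.5651 = 26.39 V.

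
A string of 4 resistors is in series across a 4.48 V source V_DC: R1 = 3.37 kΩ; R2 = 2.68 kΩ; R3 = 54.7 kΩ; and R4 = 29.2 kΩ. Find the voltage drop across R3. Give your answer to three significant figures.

ΣR = 3.37 + 2.68 + 54.7 + 29.2 = 89.95 kΩ.
V = V_DC · R/ΣR = 4.48 × 0.6081 = 2.724 V.

V ≈ 2.72 V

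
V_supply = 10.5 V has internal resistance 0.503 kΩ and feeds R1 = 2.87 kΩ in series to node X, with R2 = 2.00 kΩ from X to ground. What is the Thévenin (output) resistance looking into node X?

R1' = 0.503 + 2.87 = 3.373 kΩ (source resistance + R1).
With V_supply suppressed (replaced by a short), R_th = R1' ‖ R2 = (3.373 × 2.00)/(3.373 + 2.00) = 1.256 kΩ.

R_th ≈ 1.26 kΩ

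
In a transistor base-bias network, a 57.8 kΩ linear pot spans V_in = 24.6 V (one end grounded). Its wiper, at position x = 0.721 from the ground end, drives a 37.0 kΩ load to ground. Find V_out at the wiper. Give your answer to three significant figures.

V_out ≈ 13.5 V

Lower segment x·R_p = 41.67 kΩ; upper segment (1−x)·R_p = 16.13 kΩ.
(x·R_p) ‖ R_L = 19.60 kΩ.
V_out = 24.6 × 19.60/(16.13 + 19.60) = 13.50 V.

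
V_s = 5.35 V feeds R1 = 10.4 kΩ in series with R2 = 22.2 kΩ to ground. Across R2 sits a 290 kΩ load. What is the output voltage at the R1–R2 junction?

V_out ≈ 3.56 V

R2 ‖ R_L = (22.2 × 290)/(22.2 + 290) = 20.62 kΩ.
Voltage divider with the loaded lower leg: V_out = 5.35 × 20.62/(10.4 + 20.62) = 5.35 × 0.6647 = 3.556 V.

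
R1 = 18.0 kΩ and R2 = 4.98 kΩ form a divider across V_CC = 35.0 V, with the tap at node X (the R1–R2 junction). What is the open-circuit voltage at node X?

V_th ≈ 7.58 V

Open-circuit (no load on X): V_th = V_CC · R2/(R1 + R2) = 35.0 × 4.98/(18.00 + 4.98) = 7.585 V.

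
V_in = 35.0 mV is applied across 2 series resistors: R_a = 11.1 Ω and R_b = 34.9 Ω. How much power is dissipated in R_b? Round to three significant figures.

The common current is I = 35.0/46.00 = 0.7609 mA.
P(R_b) = I²·R_b = (0.7609)² × 34.9 = 20.20 µW.

P ≈ 20.2 µW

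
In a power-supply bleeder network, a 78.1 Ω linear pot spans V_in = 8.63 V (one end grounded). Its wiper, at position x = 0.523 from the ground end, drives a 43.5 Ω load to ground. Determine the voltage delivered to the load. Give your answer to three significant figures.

Split the track: R_lower = x·R_p = 40.85 Ω, R_upper = (1−x)·R_p = 37.25 Ω.
(x·R_p) ‖ R_L = 21.07 Ω.
Then V_out = V_in · 21.07/(37.25 + 21.07) = 3.117 V.
(Unloaded: V_out = x·V_in = 4.51 V.)

V_out ≈ 3.12 V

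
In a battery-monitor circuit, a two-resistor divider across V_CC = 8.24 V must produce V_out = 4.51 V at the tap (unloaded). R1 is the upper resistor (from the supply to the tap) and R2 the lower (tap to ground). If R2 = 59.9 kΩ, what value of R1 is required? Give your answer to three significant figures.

V_out/V_CC = R2/(R1+R2) = 0.5473.
So R1 = R2 · (V_CC/V_out − 1) = 59.9 × (8.24/4.51 − 1) = 59.9 × 0.8271 = 49.54 kΩ.

R1 ≈ 49.5 kΩ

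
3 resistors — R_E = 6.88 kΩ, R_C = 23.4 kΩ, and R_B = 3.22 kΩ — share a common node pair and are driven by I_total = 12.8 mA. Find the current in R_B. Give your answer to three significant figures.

ΣG = 1/6.88 + 1/23.4 + 1/3.22 = 0.4986.
Current divider: I(R_B) = I_total · G_k/ΣG = 12.8 × (0.3106/0.4986) = 12.8 × 0.6228 = 7.972 mA.

I ≈ 7.97 mA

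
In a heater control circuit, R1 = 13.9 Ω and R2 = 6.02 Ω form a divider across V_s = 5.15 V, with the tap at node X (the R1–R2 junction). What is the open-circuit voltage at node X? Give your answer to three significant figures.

Open-circuit (no load on X): V_th = V_s · R2/(R1 + R2) = 5.15 × 6.02/(13.90 + 6.02) = 1.556 V.

V_th ≈ 1.56 V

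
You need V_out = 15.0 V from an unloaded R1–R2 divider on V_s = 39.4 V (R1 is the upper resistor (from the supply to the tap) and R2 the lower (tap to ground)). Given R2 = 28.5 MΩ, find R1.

R1 ≈ 46.4 MΩ

Required fraction k = V_out/V_s = 0.3807.
R1 = R2·(1/k − 1) = 28.5 × 1.627 = 46.36 MΩ.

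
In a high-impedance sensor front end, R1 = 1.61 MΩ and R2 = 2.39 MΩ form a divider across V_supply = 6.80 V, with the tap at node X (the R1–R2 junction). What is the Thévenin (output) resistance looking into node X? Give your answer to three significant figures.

R_th ≈ 0.962 MΩ

Zeroing V_supply shorts the top of R1 to ground, so R_th = R1 ‖ R2 = 0.9620 MΩ.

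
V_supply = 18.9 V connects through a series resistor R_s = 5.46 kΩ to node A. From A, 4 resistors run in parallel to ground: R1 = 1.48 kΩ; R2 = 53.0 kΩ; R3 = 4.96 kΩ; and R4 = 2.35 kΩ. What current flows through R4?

I ≈ 0.979 mA

Combine the parallel branches: R_p = (1/1.48 + 1/53.0 + 1/4.96 + 1/2.35)⁻¹ = 0.7566 kΩ.
V_A by voltage divider: V_A = 18.9 × 0.7566/(5.46 + 0.7566) = 2.300 V.
I(R4) = V_A / R4 = 2.300/2.35 = 0.9788 mA.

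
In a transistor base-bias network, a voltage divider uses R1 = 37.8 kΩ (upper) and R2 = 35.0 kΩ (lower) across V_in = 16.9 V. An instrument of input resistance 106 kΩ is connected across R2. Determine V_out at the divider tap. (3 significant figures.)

First combine the lower leg with the load: R2 ‖ R_L = 26.31 kΩ.
Voltage divider with the loaded lower leg: V_out = 16.9 × 26.31/(37.8 + 26.31) = 16.9 × 0.4104 = 6.936 V.
(Unloaded it would be 8.12 V; the load pulls it down.)

V_out ≈ 6.94 V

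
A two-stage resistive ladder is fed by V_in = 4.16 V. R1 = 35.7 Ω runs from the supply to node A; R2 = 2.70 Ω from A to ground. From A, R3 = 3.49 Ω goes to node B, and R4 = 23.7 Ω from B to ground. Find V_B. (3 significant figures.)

V_B ≈ 0.233 V

Node A sees R2 in parallel with the series input of stage 2, R3 + R4 = 27.19 Ω.
Effective lower resistance at A: R2 ‖ 27.19 = 2.456 Ω.
First divider: V_A = V_in · 2.456/(35.7 + 2.456) = 0.2678 V.
V_B = V_A × 0.8716 = 0.2334 V.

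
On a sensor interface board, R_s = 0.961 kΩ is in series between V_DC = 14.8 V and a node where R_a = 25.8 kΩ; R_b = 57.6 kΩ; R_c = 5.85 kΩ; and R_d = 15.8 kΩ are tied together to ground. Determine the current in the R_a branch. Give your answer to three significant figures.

Parallel bank: R_p = 1/(1/25.8 + 1/57.6 + 1/5.85 + 1/15.8) = 3.444 kΩ.
Node voltage V_A = V_DC · R_p/(R_s + R_p) = 14.8 × 0.7818 = 11.57 V.
I(R_a) = V_A / R_a = 11.57/25.8 = 0.4485 mA.

I ≈ 0.448 mA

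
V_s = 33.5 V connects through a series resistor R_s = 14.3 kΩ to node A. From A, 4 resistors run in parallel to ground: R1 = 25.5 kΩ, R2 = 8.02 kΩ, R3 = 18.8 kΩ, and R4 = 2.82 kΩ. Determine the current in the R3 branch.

I ≈ 0.194 mA

Parallel bank: R_p = 1/(1/25.5 + 1/8.02 + 1/18.8 + 1/2.82) = 1.749 kΩ.
V_A by voltage divider: V_A = 33.5 × 1.749/(14.3 + 1.749) = 3.651 V.
Branch current I = V_A/R3 = 3.651/18.8 = 0.1942 mA.
(Equivalently: I_total = 2.087 mA, then current-divider fraction G_k/ΣG = 0.09304.)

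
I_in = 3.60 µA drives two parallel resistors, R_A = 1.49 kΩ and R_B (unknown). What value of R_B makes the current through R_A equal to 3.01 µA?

In a two-way split, I_A/I_in = R_B/(R_A + R_B).
With f = 0.8361, R_B = R_A · f/(1−f) = 1.49 × 5.102 = 7.602 kΩ.

R_B ≈ 7.60 kΩ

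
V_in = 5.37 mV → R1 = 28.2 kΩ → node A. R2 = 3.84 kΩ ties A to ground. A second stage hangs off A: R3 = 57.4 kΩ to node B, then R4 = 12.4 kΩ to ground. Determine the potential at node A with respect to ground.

V_A ≈ 0.614 mV

The second stage (R3 + R4 = 69.80 kΩ) loads node A in parallel with R2.
R2 ‖ (R3+R4) = 3.640 kΩ.
So V_A = 5.37 × 0.1143 = 0.6139 mV.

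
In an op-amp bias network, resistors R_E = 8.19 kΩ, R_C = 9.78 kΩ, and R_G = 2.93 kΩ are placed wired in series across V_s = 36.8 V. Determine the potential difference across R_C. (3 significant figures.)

V ≈ 17.2 V

Series total: ΣR = 8.19 + 9.78 + 2.93 = 20.90 kΩ.
V = V_s · R/ΣR = 36.8 × 0.4679 = 17.22 V.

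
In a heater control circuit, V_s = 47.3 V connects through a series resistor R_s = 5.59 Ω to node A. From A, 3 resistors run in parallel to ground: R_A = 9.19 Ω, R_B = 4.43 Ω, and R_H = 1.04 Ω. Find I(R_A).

Equivalent of the parallel group: R_p = 0.7716 Ω.
Node voltage V_A = V_s · R_p/(R_s + R_p) = 47.3 × 0.1213 = 5.737 V.
Branch current I = V_A/R_A = 5.737/9.19 = 0.6242 A.

I ≈ 0.624 A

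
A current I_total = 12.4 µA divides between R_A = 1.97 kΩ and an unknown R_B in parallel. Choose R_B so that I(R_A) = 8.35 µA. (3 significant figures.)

Two-branch current divider: I_A = I_total · R_B/(R_A + R_B).
8.35/12.4 = R_B/(R_A + R_B) → R_B = R_A · (0.6734)/(1 − 0.6734) = 1.97 × 2.062 = 4.062 kΩ.

R_B ≈ 4.06 kΩ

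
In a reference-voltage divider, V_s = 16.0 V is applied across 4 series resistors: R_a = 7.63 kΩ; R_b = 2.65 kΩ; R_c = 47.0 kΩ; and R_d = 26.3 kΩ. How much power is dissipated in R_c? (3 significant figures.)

The common current is I = 16.0/83.58 = 0.1914 mA.
V(R_c) = I·R = 8.997 V; P = V·I = 8.997 × 0.1914 = 1.722 mW.

P ≈ 1.72 mW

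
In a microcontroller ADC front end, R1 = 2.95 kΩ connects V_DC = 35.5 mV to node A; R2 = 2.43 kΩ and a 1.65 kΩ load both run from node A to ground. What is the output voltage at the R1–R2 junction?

R2 ‖ R_L = (2.43 × 1.65)/(2.43 + 1.65) = 0.9827 kΩ.
Now apply the divider: V_out = 35.5 × 0.2499 = 8.871 mV.
(Unloaded it would be 16.0 mV; the load pulls it down.)

V_out ≈ 8.87 mV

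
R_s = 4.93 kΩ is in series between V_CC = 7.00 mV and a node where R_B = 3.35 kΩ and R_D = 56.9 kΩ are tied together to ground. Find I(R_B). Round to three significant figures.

Combine the parallel branches: R_p = (1/3.35 + 1/56.9)⁻¹ = 3.164 kΩ.
Node voltage V_A = V_CC · R_p/(R_s + R_p) = 7.00 × 0.3909 = 2.736 mV.
Branch current I = V_A/R_B = 2.736/3.35 = 0.8168 µA.

I ≈ 0.817 µA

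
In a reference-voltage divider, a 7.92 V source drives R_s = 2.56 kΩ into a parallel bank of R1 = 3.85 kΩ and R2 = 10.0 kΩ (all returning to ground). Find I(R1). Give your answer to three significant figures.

I ≈ 1.07 mA

Equivalent of the parallel group: R_p = 2.780 kΩ.
Node voltage V_A = V_CC · R_p/(R_s + R_p) = 7.92 × 0.5206 = 4.123 V.
Branch current I = V_A/R1 = 4.123/3.85 = 1.071 mA.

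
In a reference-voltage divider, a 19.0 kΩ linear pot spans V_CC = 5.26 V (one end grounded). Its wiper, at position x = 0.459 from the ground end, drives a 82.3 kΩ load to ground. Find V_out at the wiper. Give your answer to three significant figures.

V_out ≈ 2.28 V

Lower segment x·R_p = 8.721 kΩ; upper segment (1−x)·R_p = 10.28 kΩ.
(x·R_p) ‖ R_L = 7.885 kΩ.
Then V_out = V_CC · 7.885/(10.28 + 7.885) = 2.283 V.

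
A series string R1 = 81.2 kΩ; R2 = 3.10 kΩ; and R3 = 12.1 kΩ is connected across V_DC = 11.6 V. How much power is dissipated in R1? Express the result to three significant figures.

The common current is I = 11.6/96.40 = 0.1203 mA.
P(R1) = I²·R1 = (0.1203)² × 81.2 = 1.176 mW.

P ≈ 1.18 mW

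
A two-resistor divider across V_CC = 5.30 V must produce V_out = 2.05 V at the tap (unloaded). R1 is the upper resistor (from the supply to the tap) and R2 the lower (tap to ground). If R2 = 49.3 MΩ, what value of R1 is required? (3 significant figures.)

Required fraction k = V_out/V_CC = 0.3868.
Rearranging, R1 = R2·(1−k)/k = 49.3 × 1.585 = 78.16 MΩ.

R1 ≈ 78.2 MΩ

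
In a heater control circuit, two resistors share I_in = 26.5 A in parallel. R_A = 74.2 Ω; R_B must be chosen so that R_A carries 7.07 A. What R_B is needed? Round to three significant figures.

The fraction through R_A equals R_B/(R_A+R_B).
With f = 0.2668, R_B = R_A · f/(1−f) = 74.2 × 0.3639 = 27.00 Ω.

R_B ≈ 27.0 Ω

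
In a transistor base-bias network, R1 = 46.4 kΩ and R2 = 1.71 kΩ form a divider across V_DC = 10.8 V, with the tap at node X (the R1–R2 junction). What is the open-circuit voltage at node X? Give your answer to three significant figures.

Open-circuit (no load on X): V_th = V_DC · R2/(R1 + R2) = 10.8 × 1.71/(46.40 + 1.71) = 0.3839 V.

V_th ≈ 0.384 V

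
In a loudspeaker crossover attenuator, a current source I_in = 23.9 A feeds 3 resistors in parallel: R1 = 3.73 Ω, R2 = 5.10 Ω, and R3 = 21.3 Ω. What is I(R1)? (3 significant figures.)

Conductances: ΣG = 1/3.73 + 1/5.10 + 1/21.3 = 0.5111 (1/Ω).
By the current-divider rule, I = I_in · G_k/ΣG = 23.9 × 0.5245 = 12.54 A.

I ≈ 12.5 A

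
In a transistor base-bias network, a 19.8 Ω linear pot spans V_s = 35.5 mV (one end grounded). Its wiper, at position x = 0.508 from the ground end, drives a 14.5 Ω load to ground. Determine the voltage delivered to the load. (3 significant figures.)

V_out ≈ 13.4 mV

The pot divides into 9.742 Ω above the wiper and 10.06 Ω below.
R_L loads the lower segment: effective lower R = 5.939 Ω.
V_out = 35.5 × 5.939/(9.742 + 5.939) = 13.45 mV.
(Unloaded: V_out = x·V_s = 18.0 mV.)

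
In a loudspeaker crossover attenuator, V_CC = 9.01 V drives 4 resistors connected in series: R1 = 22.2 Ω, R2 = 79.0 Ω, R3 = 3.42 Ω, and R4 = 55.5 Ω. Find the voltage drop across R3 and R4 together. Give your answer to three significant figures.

V ≈ 3.32 V

ΣR = 22.2 + 79.0 + 3.42 + 55.5 = 160.1 Ω.
R_{R3..R4} = 3.42 + 55.5 = 58.92 Ω.
Voltage divider: V = V_CC · (58.92 / 160.1) = 9.01 × 0.3680 = 3.315 V.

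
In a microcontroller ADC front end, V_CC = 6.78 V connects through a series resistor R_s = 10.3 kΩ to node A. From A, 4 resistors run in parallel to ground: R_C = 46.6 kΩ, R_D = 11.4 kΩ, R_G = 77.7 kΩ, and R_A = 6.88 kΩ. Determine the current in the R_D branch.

I ≈ 0.158 mA

Equivalent of the parallel group: R_p = 3.740 kΩ.
V_A by voltage divider: V_A = 6.78 × 3.740/(10.3 + 3.740) = 1.806 V.
Branch current I = V_A/R_D = 1.806/11.4 = 0.1584 mA.
(Equivalently: I_total = 0.4829 mA, then current-divider fraction G_k/ΣG = 0.3280.)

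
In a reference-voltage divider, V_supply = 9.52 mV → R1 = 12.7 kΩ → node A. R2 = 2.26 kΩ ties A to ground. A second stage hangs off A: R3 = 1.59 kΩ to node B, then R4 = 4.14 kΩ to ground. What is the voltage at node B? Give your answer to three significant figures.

The second stage (R3 + R4 = 5.730 kΩ) loads node A in parallel with R2.
R2 ‖ (R3+R4) = 1.621 kΩ.
So V_A = 9.52 × 0.1132 = 1.077 mV.
Stage 2 is unloaded, so V_B = V_A · R4/(R3+R4) = 1.077 × 4.14/5.730 = 0.7785 mV.

V_B ≈ 0.778 mV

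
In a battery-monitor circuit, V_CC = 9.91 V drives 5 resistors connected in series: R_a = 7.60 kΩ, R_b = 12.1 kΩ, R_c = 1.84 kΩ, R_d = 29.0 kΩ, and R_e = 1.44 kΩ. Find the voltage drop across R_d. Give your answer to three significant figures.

Series total: ΣR = 7.60 + 12.1 + 1.84 + 29.0 + 1.44 = 51.98 kΩ.
By the voltage-divider rule, V = 9.91 × 29.00/51.98 = 5.529 V.

V ≈ 5.53 V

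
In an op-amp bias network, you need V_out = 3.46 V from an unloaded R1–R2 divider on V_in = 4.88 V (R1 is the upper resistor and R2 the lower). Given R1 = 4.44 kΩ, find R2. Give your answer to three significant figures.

R2 ≈ 10.8 kΩ

The divider ratio is R2/(R1+R2) = 3.46/4.88 = 0.7090.
So R2 = R1 · V_out/(V_in − V_out) = 4.44 × 3.46/(4.88 − 3.46) = 4.44 × 2.437 = 10.82 kΩ.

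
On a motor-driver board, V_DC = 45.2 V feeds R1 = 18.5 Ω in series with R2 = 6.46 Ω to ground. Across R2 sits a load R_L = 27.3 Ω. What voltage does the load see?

V_out ≈ 9.95 V

First combine the lower leg with the load: R2 ‖ R_L = 5.224 Ω.
Voltage divider with the loaded lower leg: V_out = 45.2 × 5.224/(18.5 + 5.224) = 45.2 × 0.2202 = 9.953 V.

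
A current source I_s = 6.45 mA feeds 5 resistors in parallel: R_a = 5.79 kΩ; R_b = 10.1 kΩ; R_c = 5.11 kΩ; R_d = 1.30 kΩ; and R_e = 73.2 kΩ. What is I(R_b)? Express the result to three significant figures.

I ≈ 0.511 mA

Total conductance ΣG = 1/5.79 + 1/10.1 + 1/5.11 + 1/1.30 + 1/73.2 = 1.250 (units of 1/kΩ).
R_b takes the fraction G_k/ΣG = 0.09901/1.250 = 0.07919, so I = 6.45 × 0.07919 = 0.5108 mA.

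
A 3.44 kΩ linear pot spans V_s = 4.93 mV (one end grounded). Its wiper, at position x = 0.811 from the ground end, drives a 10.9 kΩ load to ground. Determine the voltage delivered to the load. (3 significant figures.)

Lower segment x·R_p = 2.790 kΩ; upper segment (1−x)·R_p = 0.6502 kΩ.
(x·R_p) ‖ R_L = 2.221 kΩ.
Loaded-divider output: V_out = 4.93 × 0.7736 = 3.814 mV.
(Unloaded: V_out = x·V_s = 4.00 mV.)

V_out ≈ 3.81 mV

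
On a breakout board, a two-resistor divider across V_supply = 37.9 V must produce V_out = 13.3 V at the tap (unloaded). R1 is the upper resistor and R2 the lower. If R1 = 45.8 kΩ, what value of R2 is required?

R2 ≈ 24.8 kΩ

V_out/V_supply = R2/(R1+R2) = 0.3509.
So R2 = R1 · V_out/(V_supply − V_out) = 45.8 × 13.3/(37.9 − 13.3) = 45.8 × 0.5407 = 24.76 kΩ.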